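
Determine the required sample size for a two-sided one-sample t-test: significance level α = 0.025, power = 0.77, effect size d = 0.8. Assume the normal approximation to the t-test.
n = 14

Sample size formula (one-sample t-test, normal approximation):
n = ((z_{α/2} + z_β) / d)²

z_{α/2} = 2.241 (for α = 0.025, two-sided)
z_β = 0.739 (for power = 0.77)
d = 0.8

n = ((2.241 + 0.739) / 0.8)²
n = (3.725)²
n ≈ 13.88
Round up to the next whole number: n = 14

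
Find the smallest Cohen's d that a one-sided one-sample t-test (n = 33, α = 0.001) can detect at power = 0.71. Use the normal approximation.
d ≈ 0.63

Minimum detectable effect (one-sample t-test, normal approximation):
d = (z_α + z_β) / √n
d = (3.090 + 0.553) / √33
d = 3.644 / 5.745
d ≈ 0.63

By Cohen's convention (0.2 small / 0.5 medium / 0.8 large): medium effect.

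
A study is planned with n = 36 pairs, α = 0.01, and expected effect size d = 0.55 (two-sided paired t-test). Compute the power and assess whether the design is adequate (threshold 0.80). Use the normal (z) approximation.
Power ≈ 0.77; the study is underpowered (power < 0.80)

Power calculation (paired t-test, normal approximation):
z_β = d · √n - z_{α/2}
z_β = 0.55 · √36 - 2.576
z_β = 0.55 · 6.000 - 2.576
z_β = 0.724

Power = Φ(z_β) = Φ(0.724) ≈ 0.766

Effect size d = 0.55 is medium by Cohen's convention (0.2/0.5/0.8).

Threshold: power ≥ 0.80 is conventionally adequate.
Power ≈ 0.77 → the study is underpowered (power < 0.80).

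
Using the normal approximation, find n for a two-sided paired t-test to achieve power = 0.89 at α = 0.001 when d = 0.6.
n = 57 pairs

Sample size formula (paired t-test, normal approximation):
n = ((z_{α/2} + z_β) / d)²

z_{α/2} = 3.291 (for α = 0.001, two-sided)
z_β = 1.227 (for power = 0.89)
d = 0.6

n = ((3.291 + 1.227) / 0.6)²
n = (7.530)²
n ≈ 56.70
Round up to the next whole number: n = 57 pairs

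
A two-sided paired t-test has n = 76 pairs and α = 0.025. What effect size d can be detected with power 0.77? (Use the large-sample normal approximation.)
d ≈ 0.34

Minimum detectable effect (paired t-test, normal approximation):
d = (z_{α/2} + z_β) / √n
d = (2.241 + 0.739) / √76
d = 2.980 / 8.718
d ≈ 0.34

By Cohen's convention (0.2 small / 0.5 medium / 0.8 large): small effect.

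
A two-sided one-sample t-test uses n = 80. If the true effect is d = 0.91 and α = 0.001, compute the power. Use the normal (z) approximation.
Power ≈ 1.00

Power calculation (one-sample t-test, normal approximation):
z_β = d · √n - z_{α/2}
z_β = 0.91 · √80 - 3.291
z_β = 0.91 · 8.944 - 3.291
z_β = 4.849

Power = Φ(z_β) = Φ(4.849) ≈ 1.000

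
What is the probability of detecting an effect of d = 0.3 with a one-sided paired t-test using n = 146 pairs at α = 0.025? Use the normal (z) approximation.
Power ≈ 0.95

Power calculation (paired t-test, normal approximation):
z_β = d · √n - z_α
z_β = 0.3 · √146 - 1.960
z_β = 0.3 · 12.083 - 1.960
z_β = 1.665

Power = Φ(z_β) = Φ(1.665) ≈ 0.952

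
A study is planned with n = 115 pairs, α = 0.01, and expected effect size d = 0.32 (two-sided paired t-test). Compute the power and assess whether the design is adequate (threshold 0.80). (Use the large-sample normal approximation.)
Power ≈ 0.80; the study is adequately powered (power ≥ 0.80)

Power calculation (paired t-test, normal approximation):
z_β = d · √n - z_{α/2}
z_β = 0.32 · √115 - 2.576
z_β = 0.32 · 10.724 - 2.576
z_β = 0.856

Power = Φ(z_β) = Φ(0.856) ≈ 0.804

Effect size d = 0.32 is small by Cohen's convention (0.2/0.5/0.8).

Threshold: power ≥ 0.80 is conventionally adequate.
Power ≈ 0.80 → the study is adequately powered (power ≥ 0.80).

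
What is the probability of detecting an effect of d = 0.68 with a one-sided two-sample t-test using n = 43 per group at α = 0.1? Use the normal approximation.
Power ≈ 0.97

Power calculation (two-sample t-test, normal approximation):
z_β = d · √(n/2) - z_α
z_β = 0.68 · √(43/2) - 1.282
z_β = 0.68 · 4.637 - 1.282
z_β = 1.871

Power = Φ(z_β) = Φ(1.871) ≈ 0.969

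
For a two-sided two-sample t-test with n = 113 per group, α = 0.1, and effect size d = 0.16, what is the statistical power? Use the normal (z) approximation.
Power ≈ 0.33

Power calculation (two-sample t-test, normal approximation):
z_β = d · √(n/2) - z_{α/2}
z_β = 0.16 · √(113/2) - 1.645
z_β = 0.16 · 7.517 - 1.645
z_β = -0.442

Power = Φ(z_β) = Φ(-0.442) ≈ 0.329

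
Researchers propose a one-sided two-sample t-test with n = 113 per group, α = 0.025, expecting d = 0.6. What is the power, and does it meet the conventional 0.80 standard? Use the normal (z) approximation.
Power ≈ 0.99; the study is adequately powered (power ≥ 0.80)

Power calculation (two-sample t-test, normal approximation):
z_β = d · √(n/2) - z_α
z_β = 0.6 · √(113/2) - 1.960
z_β = 0.6 · 7.517 - 1.960
z_β = 2.550

Power = Φ(z_β) = Φ(2.550) ≈ 0.995

Effect size d = 0.6 is medium by Cohen's convention (0.2/0.5/0.8).

Threshold: power ≥ 0.80 is conventionally adequate.
Power ≈ 0.99 → the study is adequately powered (power ≥ 0.80).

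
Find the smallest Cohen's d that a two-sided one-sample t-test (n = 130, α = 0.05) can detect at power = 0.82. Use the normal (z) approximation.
d ≈ 0.25

Minimum detectable effect (one-sample t-test, normal approximation):
d = (z_{α/2} + z_β) / √n
d = (1.960 + 0.915) / √130
d = 2.875 / 11.402
d ≈ 0.25

By Cohen's convention (0.2 small / 0.5 medium / 0.8 large): small effect.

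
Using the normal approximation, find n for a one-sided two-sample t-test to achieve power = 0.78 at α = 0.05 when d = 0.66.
n = 27 per group

Sample size formula (two-sample t-test, normal approximation):
n = 2 · ((z_α + z_β) / d)²

z_α = 1.645 (for α = 0.05, one-sided)
z_β = 0.772 (for power = 0.78)
d = 0.66

n = 2 · ((1.645 + 0.772) / 0.66)²
n = 2 · (3.662)²
n ≈ 26.82
Round up to the next whole number: n = 27 per group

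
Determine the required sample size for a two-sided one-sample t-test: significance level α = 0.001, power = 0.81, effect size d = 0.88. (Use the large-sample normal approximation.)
n = 23

Sample size formula (one-sample t-test, normal approximation):
n = ((z_{α/2} + z_β) / d)²

z_{α/2} = 3.291 (for α = 0.001, two-sided)
z_β = 0.878 (for power = 0.81)
d = 0.88

n = ((3.291 + 0.878) / 0.88)²
n = (4.738)²
n ≈ 22.45
Round up to the next whole number: n = 23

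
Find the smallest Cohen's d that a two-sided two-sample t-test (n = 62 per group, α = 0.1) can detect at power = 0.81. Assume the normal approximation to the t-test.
d ≈ 0.45

Minimum detectable effect (two-sample t-test, normal approximation):
d = (z_{α/2} + z_β) / √(n/2)
d = (1.645 + 0.878) / √(62/2)
d = 2.523 / 5.568
d ≈ 0.45

By Cohen's convention (0.2 small / 0.5 medium / 0.8 large): small effect.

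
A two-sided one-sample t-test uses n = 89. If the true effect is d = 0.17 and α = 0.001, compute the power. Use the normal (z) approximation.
Power ≈ 0.05

Power calculation (one-sample t-test, normal approximation):
z_β = d · √n - z_{α/2}
z_β = 0.17 · √89 - 3.291
z_β = 0.17 · 9.434 - 3.291
z_β = -1.687

Power = Φ(z_β) = Φ(-1.687) ≈ 0.046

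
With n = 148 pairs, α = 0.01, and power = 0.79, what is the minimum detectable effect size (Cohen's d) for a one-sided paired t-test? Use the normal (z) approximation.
d ≈ 0.26

Minimum detectable effect (paired t-test, normal approximation):
d = (z_α + z_β) / √n
d = (2.326 + 0.806) / √148
d = 3.133 / 12.166
d ≈ 0.26

By Cohen's convention (0.2 small / 0.5 medium / 0.8 large): small effect.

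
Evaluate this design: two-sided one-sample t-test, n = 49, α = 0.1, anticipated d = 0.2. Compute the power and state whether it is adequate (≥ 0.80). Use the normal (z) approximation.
Power ≈ 0.40; the study is underpowered (power < 0.80)

Power calculation (one-sample t-test, normal approximation):
z_β = d · √n - z_{α/2}
z_β = 0.2 · √49 - 1.645
z_β = 0.2 · 7.000 - 1.645
z_β = -0.245

Power = Φ(z_β) = Φ(-0.245) ≈ 0.403

Effect size d = 0.2 is small by Cohen's convention (0.2/0.5/0.8).

Threshold: power ≥ 0.80 is conventionally adequate.
Power ≈ 0.40 → the study is underpowered (power < 0.80).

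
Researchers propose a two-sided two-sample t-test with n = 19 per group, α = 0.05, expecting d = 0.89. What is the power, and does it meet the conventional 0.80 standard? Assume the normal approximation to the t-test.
Power ≈ 0.78; the study is underpowered (power < 0.80)

Power calculation (two-sample t-test, normal approximation):
z_β = d · √(n/2) - z_{α/2}
z_β = 0.89 · √(19/2) - 1.960
z_β = 0.89 · 3.082 - 1.960
z_β = 0.783

Power = Φ(z_β) = Φ(0.783) ≈ 0.783

Effect size d = 0.89 is large by Cohen's convention (0.2/0.5/0.8).

Threshold: power ≥ 0.80 is conventionally adequate.
Power ≈ 0.78 → the study is underpowered (power < 0.80).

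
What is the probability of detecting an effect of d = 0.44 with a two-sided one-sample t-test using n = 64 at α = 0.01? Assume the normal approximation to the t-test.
Power ≈ 0.83

Power calculation (one-sample t-test, normal approximation):
z_β = d · √n - z_{α/2}
z_β = 0.44 · √64 - 2.576
z_β = 0.44 · 8.000 - 2.576
z_β = 0.944

Power = Φ(z_β) = Φ(0.944) ≈ 0.827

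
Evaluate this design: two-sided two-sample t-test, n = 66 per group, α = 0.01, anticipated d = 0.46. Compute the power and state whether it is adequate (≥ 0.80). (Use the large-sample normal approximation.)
Power ≈ 0.53; the study is underpowered (power < 0.80)

Power calculation (two-sample t-test, normal approximation):
z_β = d · √(n/2) - z_{α/2}
z_β = 0.46 · √(66/2) - 2.576
z_β = 0.46 · 5.745 - 2.576
z_β = 0.067

Power = Φ(z_β) = Φ(0.067) ≈ 0.527

Effect size d = 0.46 is small by Cohen's convention (0.2/0.5/0.8).

Threshold: power ≥ 0.80 is conventionally adequate.
Power ≈ 0.53 → the study is underpowered (power < 0.80).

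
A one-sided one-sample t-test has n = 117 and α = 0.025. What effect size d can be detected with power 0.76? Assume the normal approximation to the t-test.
d ≈ 0.25

Minimum detectable effect (one-sample t-test, normal approximation):
d = (z_α + z_β) / √n
d = (1.960 + 0.706) / √117
d = 2.666 / 10.817
d ≈ 0.25

By Cohen's convention (0.2 small / 0.5 medium / 0.8 large): small effect.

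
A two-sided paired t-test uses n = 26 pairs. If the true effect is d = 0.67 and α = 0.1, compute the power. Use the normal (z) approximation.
Power ≈ 0.96

Power calculation (paired t-test, normal approximation):
z_β = d · √n - z_{α/2}
z_β = 0.67 · √26 - 1.645
z_β = 0.67 · 5.099 - 1.645
z_β = 1.771

Power = Φ(z_β) = Φ(1.771) ≈ 0.962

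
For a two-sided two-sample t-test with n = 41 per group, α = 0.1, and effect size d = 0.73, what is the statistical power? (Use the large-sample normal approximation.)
Power ≈ 0.95

Power calculation (two-sample t-test, normal approximation):
z_β = d · √(n/2) - z_{α/2}
z_β = 0.73 · √(41/2) - 1.645
z_β = 0.73 · 4.528 - 1.645
z_β = 1.660

Power = Φ(z_β) = Φ(1.660) ≈ 0.952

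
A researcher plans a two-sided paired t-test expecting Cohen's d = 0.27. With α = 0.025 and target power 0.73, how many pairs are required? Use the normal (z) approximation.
n = 112 pairs

Sample size formula (paired t-test, normal approximation):
n = ((z_{α/2} + z_β) / d)²

z_{α/2} = 2.241 (for α = 0.025, two-sided)
z_β = 0.613 (for power = 0.73)
d = 0.27

n = ((2.241 + 0.613) / 0.27)²
n = (10.570)²
n ≈ 111.72
Round up to the next whole number: n = 112 pairs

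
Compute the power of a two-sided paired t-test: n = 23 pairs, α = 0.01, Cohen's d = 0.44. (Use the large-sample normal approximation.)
Power ≈ 0.32

Power calculation (paired t-test, normal approximation):
z_β = d · √n - z_{α/2}
z_β = 0.44 · √23 - 2.576
z_β = 0.44 · 4.796 - 2.576
z_β = -0.466

Power = Φ(z_β) = Φ(-0.466) ≈ 0.321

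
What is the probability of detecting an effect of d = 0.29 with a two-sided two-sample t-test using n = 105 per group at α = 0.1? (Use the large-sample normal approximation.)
Power ≈ 0.68

Power calculation (two-sample t-test, normal approximation):
z_β = d · √(n/2) - z_{α/2}
z_β = 0.29 · √(105/2) - 1.645
z_β = 0.29 · 7.246 - 1.645
z_β = 0.456

Power = Φ(z_β) = Φ(0.456) ≈ 0.676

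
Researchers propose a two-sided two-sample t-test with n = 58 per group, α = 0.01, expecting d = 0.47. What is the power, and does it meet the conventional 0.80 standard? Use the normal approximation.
Power ≈ 0.48; the study is underpowered (power < 0.80)

Power calculation (two-sample t-test, normal approximation):
z_β = d · √(n/2) - z_{α/2}
z_β = 0.47 · √(58/2) - 2.576
z_β = 0.47 · 5.385 - 2.576
z_β = -0.045

Power = Φ(z_β) = Φ(-0.045) ≈ 0.482

Effect size d = 0.47 is small by Cohen's convention (0.2/0.5/0.8).

Threshold: power ≥ 0.80 is conventionally adequate.
Power ≈ 0.48 → the study is underpowered (power < 0.80).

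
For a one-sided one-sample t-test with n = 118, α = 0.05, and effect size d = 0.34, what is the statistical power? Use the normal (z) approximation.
Power ≈ 0.98

Power calculation (one-sample t-test, normal approximation):
z_β = d · √n - z_α
z_β = 0.34 · √118 - 1.645
z_β = 0.34 · 10.863 - 1.645
z_β = 2.048

Power = Φ(z_β) = Φ(2.048) ≈ 0.980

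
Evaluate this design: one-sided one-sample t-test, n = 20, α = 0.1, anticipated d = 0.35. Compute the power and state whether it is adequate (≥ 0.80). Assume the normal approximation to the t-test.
Power ≈ 0.61; the study is underpowered (power < 0.80)

Power calculation (one-sample t-test, normal approximation):
z_β = d · √n - z_α
z_β = 0.35 · √20 - 1.282
z_β = 0.35 · 4.472 - 1.282
z_β = 0.284

Power = Φ(z_β) = Φ(0.284) ≈ 0.612

Effect size d = 0.35 is small by Cohen's convention (0.2/0.5/0.8).

Threshold: power ≥ 0.80 is conventionally adequate.
Power ≈ 0.61 → the study is underpowered (power < 0.80).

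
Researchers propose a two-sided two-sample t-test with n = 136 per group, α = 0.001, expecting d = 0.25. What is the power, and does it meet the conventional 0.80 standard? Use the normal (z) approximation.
Power ≈ 0.11; the study is underpowered (power < 0.80)

Power calculation (two-sample t-test, normal approximation):
z_β = d · √(n/2) - z_{α/2}
z_β = 0.25 · √(136/2) - 3.291
z_β = 0.25 · 8.246 - 3.291
z_β = -1.229

Power = Φ(z_β) = Φ(-1.229) ≈ 0.110

Effect size d = 0.25 is small by Cohen's convention (0.2/0.5/0.8).

Threshold: power ≥ 0.80 is conventionally adequate.
Power ≈ 0.11 → the study is underpowered (power < 0.80).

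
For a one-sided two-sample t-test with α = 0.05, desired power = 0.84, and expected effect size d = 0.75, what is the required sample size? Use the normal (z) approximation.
n = 25 per group

Sample size formula (two-sample t-test, normal approximation):
n = 2 · ((z_α + z_β) / d)²

z_α = 1.645 (for α = 0.05, one-sided)
z_β = 0.994 (for power = 0.84)
d = 0.75

n = 2 · ((1.645 + 0.994) / 0.75)²
n = 2 · (3.519)²
n ≈ 24.77
Round up to the next whole number: n = 25 per group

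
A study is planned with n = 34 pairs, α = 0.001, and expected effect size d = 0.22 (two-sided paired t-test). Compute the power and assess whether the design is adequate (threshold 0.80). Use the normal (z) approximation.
Power ≈ 0.02; the study is underpowered (power < 0.80)

Power calculation (paired t-test, normal approximation):
z_β = d · √n - z_{α/2}
z_β = 0.22 · √34 - 3.291
z_β = 0.22 · 5.831 - 3.291
z_β = -2.008

Power = Φ(z_β) = Φ(-2.008) ≈ 0.022

Effect size d = 0.22 is small by Cohen's convention (0.2/0.5/0.8).

Threshold: power ≥ 0.80 is conventionally adequate.
Power ≈ 0.02 → the study is underpowered (power < 0.80).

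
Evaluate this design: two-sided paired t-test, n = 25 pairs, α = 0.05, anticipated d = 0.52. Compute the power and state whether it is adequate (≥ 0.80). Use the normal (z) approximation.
Power ≈ 0.74; the study is underpowered (power < 0.80)

Power calculation (paired t-test, normal approximation):
z_β = d · √n - z_{α/2}
z_β = 0.52 · √25 - 1.960
z_β = 0.52 · 5.000 - 1.960
z_β = 0.640

Power = Φ(z_β) = Φ(0.640) ≈ 0.739

Effect size d = 0.52 is medium by Cohen's convention (0.2/0.5/0.8).

Threshold: power ≥ 0.80 is conventionally adequate.
Power ≈ 0.74 → the study is underpowered (power < 0.80).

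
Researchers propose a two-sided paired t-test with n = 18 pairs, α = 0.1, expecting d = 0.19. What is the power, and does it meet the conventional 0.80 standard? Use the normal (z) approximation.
Power ≈ 0.20; the study is underpowered (power < 0.80)

Power calculation (paired t-test, normal approximation):
z_β = d · √n - z_{α/2}
z_β = 0.19 · √18 - 1.645
z_β = 0.19 · 4.243 - 1.645
z_β = -0.839

Power = Φ(z_β) = Φ(-0.839) ≈ 0.201

Effect size d = 0.19 is very small by Cohen's convention (0.2/0.5/0.8).

Threshold: power ≥ 0.80 is conventionally adequate.
Power ≈ 0.20 → the study is underpowered (power < 0.80).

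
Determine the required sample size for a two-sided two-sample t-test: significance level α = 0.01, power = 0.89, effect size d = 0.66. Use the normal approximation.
n = 67 per group

Sample size formula (two-sample t-test, normal approximation):
n = 2 · ((z_{α/2} + z_β) / d)²

z_{α/2} = 2.576 (for α = 0.01, two-sided)
z_β = 1.227 (for power = 0.89)
d = 0.66

n = 2 · ((2.576 + 1.227) / 0.66)²
n = 2 · (5.762)²
n ≈ 66.40
Round up to the next whole number: n = 67 per group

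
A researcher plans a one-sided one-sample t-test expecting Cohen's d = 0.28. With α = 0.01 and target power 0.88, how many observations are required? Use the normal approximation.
n = 157

Sample size formula (one-sample t-test, normal approximation):
n = ((z_α + z_β) / d)²

z_α = 2.326 (for α = 0.01, one-sided)
z_β = 1.175 (for power = 0.88)
d = 0.28

n = ((2.326 + 1.175) / 0.28)²
n = (12.504)²
n ≈ 156.35
Round up to the next whole number: n = 157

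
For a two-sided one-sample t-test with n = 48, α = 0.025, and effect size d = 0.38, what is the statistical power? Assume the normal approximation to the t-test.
Power ≈ 0.65

Power calculation (one-sample t-test, normal approximation):
z_β = d · √n - z_{α/2}
z_β = 0.38 · √48 - 2.241
z_β = 0.38 · 6.928 - 2.241
z_β = 0.391

Power = Φ(z_β) = Φ(0.391) ≈ 0.652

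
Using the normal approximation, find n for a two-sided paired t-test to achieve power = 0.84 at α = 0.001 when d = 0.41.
n = 110 pairs

Sample size formula (paired t-test, normal approximation):
n = ((z_{α/2} + z_β) / d)²

z_{α/2} = 3.291 (for α = 0.001, two-sided)
z_β = 0.994 (for power = 0.84)
d = 0.41

n = ((3.291 + 0.994) / 0.41)²
n = (10.451)²
n ≈ 109.22
Round up to the next whole number: n = 110 pairs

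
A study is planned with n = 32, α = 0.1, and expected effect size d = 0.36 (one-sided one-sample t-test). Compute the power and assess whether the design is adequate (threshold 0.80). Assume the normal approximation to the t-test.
Power ≈ 0.77; the study is underpowered (power < 0.80)

Power calculation (one-sample t-test, normal approximation):
z_β = d · √n - z_α
z_β = 0.36 · √32 - 1.282
z_β = 0.36 · 5.657 - 1.282
z_β = 0.755

Power = Φ(z_β) = Φ(0.755) ≈ 0.775

Effect size d = 0.36 is small by Cohen's convention (0.2/0.5/0.8).

Threshold: power ≥ 0.80 is conventionally adequate.
Power ≈ 0.77 → the study is underpowered (power < 0.80).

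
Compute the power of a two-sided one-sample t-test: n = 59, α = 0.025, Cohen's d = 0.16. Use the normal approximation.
Power ≈ 0.16

Power calculation (one-sample t-test, normal approximation):
z_β = d · √n - z_{α/2}
z_β = 0.16 · √59 - 2.241
z_β = 0.16 · 7.681 - 2.241
z_β = -1.012

Power = Φ(z_β) = Φ(-1.012) ≈ 0.156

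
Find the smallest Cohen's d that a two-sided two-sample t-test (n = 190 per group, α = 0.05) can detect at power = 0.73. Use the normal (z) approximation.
d ≈ 0.26

Minimum detectable effect (two-sample t-test, normal approximation):
d = (z_{α/2} + z_β) / √(n/2)
d = (1.960 + 0.613) / √(190/2)
d = 2.573 / 9.747
d ≈ 0.26

By Cohen's convention (0.2 small / 0.5 medium / 0.8 large): small effect.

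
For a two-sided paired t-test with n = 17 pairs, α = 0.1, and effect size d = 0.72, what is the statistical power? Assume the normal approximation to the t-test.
Power ≈ 0.91

Power calculation (paired t-test, normal approximation):
z_β = d · √n - z_{α/2}
z_β = 0.72 · √17 - 1.645
z_β = 0.72 · 4.123 - 1.645
z_β = 1.324

Power = Φ(z_β) = Φ(1.324) ≈ 0.907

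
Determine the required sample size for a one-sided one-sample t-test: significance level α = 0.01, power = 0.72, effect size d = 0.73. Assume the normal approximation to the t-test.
n = 16

Sample size formula (one-sample t-test, normal approximation):
n = ((z_α + z_β) / d)²

z_α = 2.326 (for α = 0.01, one-sided)
z_β = 0.583 (for power = 0.72)
d = 0.73

n = ((2.326 + 0.583) / 0.73)²
n = (3.985)²
n ≈ 15.88
Round up to the next whole number: n = 16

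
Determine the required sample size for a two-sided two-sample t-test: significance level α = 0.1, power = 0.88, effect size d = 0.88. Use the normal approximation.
n = 21 per group

Sample size formula (two-sample t-test, normal approximation):
n = 2 · ((z_{α/2} + z_β) / d)²

z_{α/2} = 1.645 (for α = 0.1, two-sided)
z_β = 1.175 (for power = 0.88)
d = 0.88

n = 2 · ((1.645 + 1.175) / 0.88)²
n = 2 · (3.205)²
n ≈ 20.54
Round up to the next whole number: n = 21 per group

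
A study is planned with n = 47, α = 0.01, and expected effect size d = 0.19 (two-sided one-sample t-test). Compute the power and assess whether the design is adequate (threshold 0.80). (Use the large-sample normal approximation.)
Power ≈ 0.10; the study is underpowered (power < 0.80)

Power calculation (one-sample t-test, normal approximation):
z_β = d · √n - z_{α/2}
z_β = 0.19 · √47 - 2.576
z_β = 0.19 · 6.856 - 2.576
z_β = -1.273

Power = Φ(z_β) = Φ(-1.273) ≈ 0.101

Effect size d = 0.19 is very small by Cohen's convention (0.2/0.5/0.8).

Threshold: power ≥ 0.80 is conventionally adequate.
Power ≈ 0.10 → the study is underpowered (power < 0.80).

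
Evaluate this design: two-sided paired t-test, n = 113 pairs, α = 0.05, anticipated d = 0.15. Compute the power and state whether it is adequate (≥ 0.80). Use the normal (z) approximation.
Power ≈ 0.36; the study is underpowered (power < 0.80)

Power calculation (paired t-test, normal approximation):
z_β = d · √n - z_{α/2}
z_β = 0.15 · √113 - 1.960
z_β = 0.15 · 10.630 - 1.960
z_β = -0.365

Power = Φ(z_β) = Φ(-0.365) ≈ 0.357

Effect size d = 0.15 is very small by Cohen's convention (0.2/0.5/0.8).

Threshold: power ≥ 0.80 is conventionally adequate.
Power ≈ 0.36 → the study is underpowered (power < 0.80).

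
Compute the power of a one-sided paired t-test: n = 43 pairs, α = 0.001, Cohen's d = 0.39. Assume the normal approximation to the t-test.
Power ≈ 0.30

Power calculation (paired t-test, normal approximation):
z_β = d · √n - z_α
z_β = 0.39 · √43 - 3.090
z_β = 0.39 · 6.557 - 3.090
z_β = -0.533

Power = Φ(z_β) = Φ(-0.533) ≈ 0.297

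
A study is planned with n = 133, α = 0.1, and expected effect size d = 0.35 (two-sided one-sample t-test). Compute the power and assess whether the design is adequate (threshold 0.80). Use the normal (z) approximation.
Power ≈ 0.99; the study is adequately powered (power ≥ 0.80)

Power calculation (one-sample t-test, normal approximation):
z_β = d · √n - z_{α/2}
z_β = 0.35 · √133 - 1.645
z_β = 0.35 · 11.533 - 1.645
z_β = 2.392

Power = Φ(z_β) = Φ(2.392) ≈ 0.992

Effect size d = 0.35 is small by Cohen's convention (0.2/0.5/0.8).

Threshold: power ≥ 0.80 is conventionally adequate.
Power ≈ 0.99 → the study is adequately powered (power ≥ 0.80).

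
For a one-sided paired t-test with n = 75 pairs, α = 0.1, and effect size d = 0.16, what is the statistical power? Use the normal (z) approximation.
Power ≈ 0.54

Power calculation (paired t-test, normal approximation):
z_β = d · √n - z_α
z_β = 0.16 · √75 - 1.282
z_β = 0.16 · 8.660 - 1.282
z_β = 0.104

Power = Φ(z_β) = Φ(0.104) ≈ 0.541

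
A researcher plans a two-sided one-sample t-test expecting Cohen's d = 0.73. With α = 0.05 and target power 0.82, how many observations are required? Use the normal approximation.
n = 16

Sample size formula (one-sample t-test, normal approximation):
n = ((z_{α/2} + z_β) / d)²

z_{α/2} = 1.960 (for α = 0.05, two-sided)
z_β = 0.915 (for power = 0.82)
d = 0.73

n = ((1.960 + 0.915) / 0.73)²
n = (3.938)²
n ≈ 15.51
Round up to the next whole number: n = 16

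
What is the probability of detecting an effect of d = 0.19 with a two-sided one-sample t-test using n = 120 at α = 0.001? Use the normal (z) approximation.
Power ≈ 0.11

Power calculation (one-sample t-test, normal approximation):
z_β = d · √n - z_{α/2}
z_β = 0.19 · √120 - 3.291
z_β = 0.19 · 10.954 - 3.291
z_β = -1.209

Power = Φ(z_β) = Φ(-1.209) ≈ 0.113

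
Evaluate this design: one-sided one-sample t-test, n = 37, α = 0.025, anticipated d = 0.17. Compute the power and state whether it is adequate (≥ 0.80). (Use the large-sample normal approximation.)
Power ≈ 0.18; the study is underpowered (power < 0.80)

Power calculation (one-sample t-test, normal approximation):
z_β = d · √n - z_α
z_β = 0.17 · √37 - 1.960
z_β = 0.17 · 6.083 - 1.960
z_β = -0.926

Power = Φ(z_β) = Φ(-0.926) ≈ 0.177

Effect size d = 0.17 is very small by Cohen's convention (0.2/0.5/0.8).

Threshold: power ≥ 0.80 is conventionally adequate.
Power ≈ 0.18 → the study is underpowered (power < 0.80).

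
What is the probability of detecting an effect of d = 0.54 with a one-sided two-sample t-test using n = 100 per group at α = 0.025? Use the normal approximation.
Power ≈ 0.97

Power calculation (two-sample t-test, normal approximation):
z_β = d · √(n/2) - z_α
z_β = 0.54 · √(100/2) - 1.960
z_β = 0.54 · 7.071 - 1.960
z_β = 1.858

Power = Φ(z_β) = Φ(1.858) ≈ 0.968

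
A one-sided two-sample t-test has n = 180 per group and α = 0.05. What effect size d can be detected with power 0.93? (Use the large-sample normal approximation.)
d ≈ 0.33

Minimum detectable effect (two-sample t-test, normal approximation):
d = (z_α + z_β) / √(n/2)
d = (1.645 + 1.476) / √(180/2)
d = 3.121 / 9.487
d ≈ 0.33

By Cohen's convention (0.2 small / 0.5 medium / 0.8 large): small effect.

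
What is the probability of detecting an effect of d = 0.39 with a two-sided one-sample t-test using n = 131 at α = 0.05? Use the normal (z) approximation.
Power ≈ 0.99

Power calculation (one-sample t-test, normal approximation):
z_β = d · √n - z_{α/2}
z_β = 0.39 · √131 - 1.960
z_β = 0.39 · 11.446 - 1.960
z_β = 2.504

Power = Φ(z_β) = Φ(2.504) ≈ 0.994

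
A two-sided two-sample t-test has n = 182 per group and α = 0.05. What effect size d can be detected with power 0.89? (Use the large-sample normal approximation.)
d ≈ 0.33

Minimum detectable effect (two-sample t-test, normal approximation):
d = (z_{α/2} + z_β) / √(n/2)
d = (1.960 + 1.227) / √(182/2)
d = 3.186 / 9.539
d ≈ 0.33

By Cohen's convention (0.2 small / 0.5 medium / 0.8 large): small effect.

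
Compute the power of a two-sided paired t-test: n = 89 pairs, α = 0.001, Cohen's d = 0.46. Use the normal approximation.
Power ≈ 0.85

Power calculation (paired t-test, normal approximation):
z_β = d · √n - z_{α/2}
z_β = 0.46 · √89 - 3.291
z_β = 0.46 · 9.434 - 3.291
z_β = 1.049

Power = Φ(z_β) = Φ(1.049) ≈ 0.853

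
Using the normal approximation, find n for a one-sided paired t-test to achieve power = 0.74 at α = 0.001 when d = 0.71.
n = 28 pairs

Sample size formula (paired t-test, normal approximation):
n = ((z_α + z_β) / d)²

z_α = 3.090 (for α = 0.001, one-sided)
z_β = 0.643 (for power = 0.74)
d = 0.71

n = ((3.090 + 0.643) / 0.71)²
n = (5.258)²
n ≈ 27.65
Round up to the next whole number: n = 28 pairs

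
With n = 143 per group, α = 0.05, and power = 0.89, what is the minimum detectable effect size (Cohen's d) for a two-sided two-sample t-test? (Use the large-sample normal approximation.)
d ≈ 0.38

Minimum detectable effect (two-sample t-test, normal approximation):
d = (z_{α/2} + z_β) / √(n/2)
d = (1.960 + 1.227) / √(143/2)
d = 3.186 / 8.456
d ≈ 0.38

By Cohen's convention (0.2 small / 0.5 medium / 0.8 large): small effect.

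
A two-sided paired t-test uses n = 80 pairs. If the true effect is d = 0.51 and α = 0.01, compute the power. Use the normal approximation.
Power ≈ 0.98

Power calculation (paired t-test, normal approximation):
z_β = d · √n - z_{α/2}
z_β = 0.51 · √80 - 2.576
z_β = 0.51 · 8.944 - 2.576
z_β = 1.986

Power = Φ(z_β) = Φ(1.986) ≈ 0.976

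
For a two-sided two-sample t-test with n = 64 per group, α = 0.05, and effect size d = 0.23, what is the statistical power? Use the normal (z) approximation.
Power ≈ 0.25

Power calculation (two-sample t-test, normal approximation):
z_β = d · √(n/2) - z_{α/2}
z_β = 0.23 · √(64/2) - 1.960
z_β = 0.23 · 5.657 - 1.960
z_β = -0.659

Power = Φ(z_β) = Φ(-0.659) ≈ 0.255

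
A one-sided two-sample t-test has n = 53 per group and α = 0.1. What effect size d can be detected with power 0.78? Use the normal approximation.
d ≈ 0.40

Minimum detectable effect (two-sample t-test, normal approximation):
d = (z_α + z_β) / √(n/2)
d = (1.282 + 0.772) / √(53/2)
d = 2.054 / 5.148
d ≈ 0.40

By Cohen's convention (0.2 small / 0.5 medium / 0.8 large): small effect.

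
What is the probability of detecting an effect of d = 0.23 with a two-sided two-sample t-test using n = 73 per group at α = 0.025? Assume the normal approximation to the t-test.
Power ≈ 0.20

Power calculation (two-sample t-test, normal approximation):
z_β = d · √(n/2) - z_{α/2}
z_β = 0.23 · √(73/2) - 2.241
z_β = 0.23 · 6.042 - 2.241
z_β = -0.852

Power = Φ(z_β) = Φ(-0.852) ≈ 0.197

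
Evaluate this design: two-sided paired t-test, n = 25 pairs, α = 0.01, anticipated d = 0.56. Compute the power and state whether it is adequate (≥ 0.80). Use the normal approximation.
Power ≈ 0.59; the study is underpowered (power < 0.80)

Power calculation (paired t-test, normal approximation):
z_β = d · √n - z_{α/2}
z_β = 0.56 · √25 - 2.576
z_β = 0.56 · 5.000 - 2.576
z_β = 0.224

Power = Φ(z_β) = Φ(0.224) ≈ 0.589

Effect size d = 0.56 is medium by Cohen's convention (0.2/0.5/0.8).

Threshold: power ≥ 0.80 is conventionally adequate.
Power ≈ 0.59 → the study is underpowered (power < 0.80).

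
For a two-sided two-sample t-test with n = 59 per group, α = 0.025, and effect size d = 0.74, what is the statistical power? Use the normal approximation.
Power ≈ 0.96

Power calculation (two-sample t-test, normal approximation):
z_β = d · √(n/2) - z_{α/2}
z_β = 0.74 · √(59/2) - 2.241
z_β = 0.74 · 5.431 - 2.241
z_β = 1.778

Power = Φ(z_β) = Φ(1.778) ≈ 0.962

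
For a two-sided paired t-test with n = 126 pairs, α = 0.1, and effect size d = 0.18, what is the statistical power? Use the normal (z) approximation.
Power ≈ 0.65

Power calculation (paired t-test, normal approximation):
z_β = d · √n - z_{α/2}
z_β = 0.18 · √126 - 1.645
z_β = 0.18 · 11.225 - 1.645
z_β = 0.376

Power = Φ(z_β) = Φ(0.376) ≈ 0.646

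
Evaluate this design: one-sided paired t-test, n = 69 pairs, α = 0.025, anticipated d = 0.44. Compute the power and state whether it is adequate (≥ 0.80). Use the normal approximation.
Power ≈ 0.95; the study is adequately powered (power ≥ 0.80)

Power calculation (paired t-test, normal approximation):
z_β = d · √n - z_α
z_β = 0.44 · √69 - 1.960
z_β = 0.44 · 8.307 - 1.960
z_β = 1.695

Power = Φ(z_β) = Φ(1.695) ≈ 0.955

Effect size d = 0.44 is small by Cohen's convention (0.2/0.5/0.8).

Threshold: power ≥ 0.80 is conventionally adequate.
Power ≈ 0.95 → the study is adequately powered (power ≥ 0.80).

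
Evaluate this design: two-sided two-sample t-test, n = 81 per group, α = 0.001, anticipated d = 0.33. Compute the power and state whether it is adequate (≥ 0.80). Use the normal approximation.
Power ≈ 0.12; the study is underpowered (power < 0.80)

Power calculation (two-sample t-test, normal approximation):
z_β = d · √(n/2) - z_{α/2}
z_β = 0.33 · √(81/2) - 3.291
z_β = 0.33 · 6.364 - 3.291
z_β = -1.190

Power = Φ(z_β) = Φ(-1.190) ≈ 0.117

Effect size d = 0.33 is small by Cohen's convention (0.2/0.5/0.8).

Threshold: power ≥ 0.80 is conventionally adequate.
Power ≈ 0.12 → the study is underpowered (power < 0.80).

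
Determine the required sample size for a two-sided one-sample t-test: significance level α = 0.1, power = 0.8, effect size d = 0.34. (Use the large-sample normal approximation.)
n = 54

Sample size formula (one-sample t-test, normal approximation):
n = ((z_{α/2} + z_β) / d)²

z_{α/2} = 1.645 (for α = 0.1, two-sided)
z_β = 0.842 (for power = 0.8)
d = 0.34

n = ((1.645 + 0.842) / 0.34)²
n = (7.315)²
n ≈ 53.51
Round up to the next whole number: n = 54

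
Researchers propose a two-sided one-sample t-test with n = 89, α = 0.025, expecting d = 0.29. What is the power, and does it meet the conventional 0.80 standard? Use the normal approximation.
Power ≈ 0.69; the study is underpowered (power < 0.80)

Power calculation (one-sample t-test, normal approximation):
z_β = d · √n - z_{α/2}
z_β = 0.29 · √89 - 2.241
z_β = 0.29 · 9.434 - 2.241
z_β = 0.494

Power = Φ(z_β) = Φ(0.494) ≈ 0.690

Effect size d = 0.29 is small by Cohen's convention (0.2/0.5/0.8).

Threshold: power ≥ 0.80 is conventionally adequate.
Power ≈ 0.69 → the study is underpowered (power < 0.80).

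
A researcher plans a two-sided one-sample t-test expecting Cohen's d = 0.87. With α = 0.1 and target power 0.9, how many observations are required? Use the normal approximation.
n = 12

Sample size formula (one-sample t-test, normal approximation):
n = ((z_{α/2} + z_β) / d)²

z_{α/2} = 1.645 (for α = 0.1, two-sided)
z_β = 1.282 (for power = 0.9)
d = 0.87

n = ((1.645 + 1.282) / 0.87)²
n = (3.364)²
n ≈ 11.32
Round up to the next whole number: n = 12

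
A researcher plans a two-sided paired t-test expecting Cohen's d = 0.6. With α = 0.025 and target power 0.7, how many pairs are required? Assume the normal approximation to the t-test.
n = 22 pairs

Sample size formula (paired t-test, normal approximation):
n = ((z_{α/2} + z_β) / d)²

z_{α/2} = 2.241 (for α = 0.025, two-sided)
z_β = 0.524 (for power = 0.7)
d = 0.6

n = ((2.241 + 0.524) / 0.6)²
n = (4.608)²
n ≈ 21.23
Round up to the next whole number: n = 22 pairs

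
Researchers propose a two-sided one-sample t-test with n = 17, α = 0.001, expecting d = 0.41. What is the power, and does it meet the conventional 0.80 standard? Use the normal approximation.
Power ≈ 0.05; the study is underpowered (power < 0.80)

Power calculation (one-sample t-test, normal approximation):
z_β = d · √n - z_{α/2}
z_β = 0.41 · √17 - 3.291
z_β = 0.41 · 4.123 - 3.291
z_β = -1.600

Power = Φ(z_β) = Φ(-1.600) ≈ 0.055

Effect size d = 0.41 is small by Cohen's convention (0.2/0.5/0.8).

Threshold: power ≥ 0.80 is conventionally adequate.
Power ≈ 0.05 → the study is underpowered (power < 0.80).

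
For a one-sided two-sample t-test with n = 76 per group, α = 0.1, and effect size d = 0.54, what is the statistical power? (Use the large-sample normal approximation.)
Power ≈ 0.98

Power calculation (two-sample t-test, normal approximation):
z_β = d · √(n/2) - z_α
z_β = 0.54 · √(76/2) - 1.282
z_β = 0.54 · 6.164 - 1.282
z_β = 2.047

Power = Φ(z_β) = Φ(2.047) ≈ 0.980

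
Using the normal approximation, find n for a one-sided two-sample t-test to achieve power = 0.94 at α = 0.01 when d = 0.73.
n = 57 per group

Sample size formula (two-sample t-test, normal approximation):
n = 2 · ((z_α + z_β) / d)²

z_α = 2.326 (for α = 0.01, one-sided)
z_β = 1.555 (for power = 0.94)
d = 0.73

n = 2 · ((2.326 + 1.555) / 0.73)²
n = 2 · (5.316)²
n ≈ 56.52
Round up to the next whole number: n = 57 per group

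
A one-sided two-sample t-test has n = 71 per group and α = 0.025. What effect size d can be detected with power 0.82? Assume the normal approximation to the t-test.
d ≈ 0.48

Minimum detectable effect (two-sample t-test, normal approximation):
d = (z_α + z_β) / √(n/2)
d = (1.960 + 0.915) / √(71/2)
d = 2.875 / 5.958
d ≈ 0.48

By Cohen's convention (0.2 small / 0.5 medium / 0.8 large): small effect.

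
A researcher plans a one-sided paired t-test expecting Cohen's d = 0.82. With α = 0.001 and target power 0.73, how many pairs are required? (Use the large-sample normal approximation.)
n = 21 pairs

Sample size formula (paired t-test, normal approximation):
n = ((z_α + z_β) / d)²

z_α = 3.090 (for α = 0.001, one-sided)
z_β = 0.613 (for power = 0.73)
d = 0.82

n = ((3.090 + 0.613) / 0.82)²
n = (4.516)²
n ≈ 20.39
Round up to the next whole number: n = 21 pairs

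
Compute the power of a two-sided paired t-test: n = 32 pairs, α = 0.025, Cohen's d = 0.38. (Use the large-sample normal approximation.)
Power ≈ 0.46

Power calculation (paired t-test, normal approximation):
z_β = d · √n - z_{α/2}
z_β = 0.38 · √32 - 2.241
z_β = 0.38 · 5.657 - 2.241
z_β = -0.092

Power = Φ(z_β) = Φ(-0.092) ≈ 0.463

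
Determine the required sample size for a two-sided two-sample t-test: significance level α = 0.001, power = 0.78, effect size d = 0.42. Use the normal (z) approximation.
n = 188 per group

Sample size formula (two-sample t-test, normal approximation):
n = 2 · ((z_{α/2} + z_β) / d)²

z_{α/2} = 3.291 (for α = 0.001, two-sided)
z_β = 0.772 (for power = 0.78)
d = 0.42

n = 2 · ((3.291 + 0.772) / 0.42)²
n = 2 · (9.674)²
n ≈ 187.17
Round up to the next whole number: n = 188 per group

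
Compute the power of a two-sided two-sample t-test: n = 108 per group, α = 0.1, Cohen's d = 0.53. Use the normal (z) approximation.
Power ≈ 0.99

Power calculation (two-sample t-test, normal approximation):
z_β = d · √(n/2) - z_{α/2}
z_β = 0.53 · √(108/2) - 1.645
z_β = 0.53 · 7.348 - 1.645
z_β = 2.250

Power = Φ(z_β) = Φ(2.250) ≈ 0.988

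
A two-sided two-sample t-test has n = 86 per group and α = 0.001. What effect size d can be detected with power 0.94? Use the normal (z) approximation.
d ≈ 0.74

Minimum detectable effect (two-sample t-test, normal approximation):
d = (z_{α/2} + z_β) / √(n/2)
d = (3.291 + 1.555) / √(86/2)
d = 4.845 / 6.557
d ≈ 0.74

By Cohen's convention (0.2 small / 0.5 medium / 0.8 large): medium effect.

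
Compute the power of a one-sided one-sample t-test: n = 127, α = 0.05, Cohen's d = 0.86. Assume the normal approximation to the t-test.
Power ≈ 1.00

Power calculation (one-sample t-test, normal approximation):
z_β = d · √n - z_α
z_β = 0.86 · √127 - 1.645
z_β = 0.86 · 11.269 - 1.645
z_β = 8.047

Power = Φ(z_β) = Φ(8.047) ≈ 1.000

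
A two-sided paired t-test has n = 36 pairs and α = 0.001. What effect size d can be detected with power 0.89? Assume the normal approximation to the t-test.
d ≈ 0.75

Minimum detectable effect (paired t-test, normal approximation):
d = (z_{α/2} + z_β) / √n
d = (3.291 + 1.227) / √36
d = 4.517 / 6.000
d ≈ 0.75

By Cohen's convention (0.2 small / 0.5 medium / 0.8 large): medium effect.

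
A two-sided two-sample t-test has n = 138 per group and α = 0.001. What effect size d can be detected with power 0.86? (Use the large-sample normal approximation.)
d ≈ 0.53

Minimum detectable effect (two-sample t-test, normal approximation):
d = (z_{α/2} + z_β) / √(n/2)
d = (3.291 + 1.080) / √(138/2)
d = 4.371 / 8.307
d ≈ 0.53

By Cohen's convention (0.2 small / 0.5 medium / 0.8 large): medium effect.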